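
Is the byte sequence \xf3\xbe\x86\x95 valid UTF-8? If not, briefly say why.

Leading byte 0xF3 = 11110011 → 4-byte form.
Continuation bytes 0xBE=10111110, 0x86=10000110, 0x95=10010101 all match 10xxxxxx.
Decoded value 0xFE195 is ≥ 0x10000 (shortest form) and not a surrogate.

valid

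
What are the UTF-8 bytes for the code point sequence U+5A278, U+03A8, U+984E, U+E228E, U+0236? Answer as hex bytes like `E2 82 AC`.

U+5A278: 4-byte form → F1 9A 89 B8.
U+03A8: 2-byte form → CE A8.
U+984E: 3-byte form → E9 A1 8E.
U+E228E: 4-byte form → F3 A2 8A 8E.
U+0236: 2-byte form → C8 B6.
Concatenated (15 bytes): F1 9A 89 B8 CE A8 E9 A1 8E F3 A2 8A 8E C8 B6.

F1 9A 89 B8 CE A8 E9 A1 8E F3 A2 8A 8E C8 B6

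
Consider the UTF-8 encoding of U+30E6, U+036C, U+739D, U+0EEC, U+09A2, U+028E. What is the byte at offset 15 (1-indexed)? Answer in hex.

1-indexed offset 15 is 0-indexed offset 14.
U+30E6 → 3-byte form E3 83 A6 at offsets 0–2.
U+036C → 2-byte form CD AC at offsets 3–4.
U+739D → 3-byte form E7 8E 9D at offsets 5–7.
U+0EEC → 3-byte form E0 BB AC at offsets 8–10.
U+09A2 → 3-byte form E0 A6 A2 at offsets 11–13.
U+028E → 2-byte form CA 8E at offsets 14–15.
Offset 14 falls in char 6's range; it's byte 1 of CA 8E = 0xCA.

0xCA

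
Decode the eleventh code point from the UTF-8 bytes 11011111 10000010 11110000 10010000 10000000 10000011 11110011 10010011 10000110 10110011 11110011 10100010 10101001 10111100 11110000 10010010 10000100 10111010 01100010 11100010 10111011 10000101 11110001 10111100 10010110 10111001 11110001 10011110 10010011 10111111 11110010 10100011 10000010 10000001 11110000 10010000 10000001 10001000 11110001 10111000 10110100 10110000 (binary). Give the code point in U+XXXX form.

Offset 0: leading byte 0xDF = 11011111 → 2-byte char #1 = DF 82.
Offset 2: leading byte 0xF0 = 11110000 → 4-byte char #2 = F0 90 80 83.
Offset 6: leading byte 0xF3 = 11110011 → 4-byte char #3 = F3 93 86 B3.
Offset 10: leading byte 0xF3 = 11110011 → 4-byte char #4 = F3 A2 A9 BC.
Offset 14: leading byte 0xF0 = 11110000 → 4-byte char #5 = F0 92 84 BA.
Offset 18: leading byte 0x62 = 01100010 → 1-byte char #6 = 62.
Offset 19: leading byte 0xE2 = 11100010 → 3-byte char #7 = E2 BB 85.
Offset 22: leading byte 0xF1 = 11110001 → 4-byte char #8 = F1 BC 96 B9.
Offset 26: leading byte 0xF1 = 11110001 → 4-byte char #9 = F1 9E 93 BF.
Offset 30: leading byte 0xF2 = 11110010 → 4-byte char #10 = F2 A3 82 81.
Offset 34: leading byte 0xF0 = 11110000 → 4-byte char #11 = F0 90 81 88.
Leading byte 0xF0 = 11110000 matches 11110xxx → 4-byte sequence.
Byte 1: 0xF0 = 11110000, payload 000 (3 bits).
Byte 2: 0x90 = 10010000 (10xxxxxx ✓), payload 010000.
Byte 3: 0x81 = 10000001 (10xxxxxx ✓), payload 000001.
Byte 4: 0x88 = 10001000 (10xxxxxx ✓), payload 001000.
Concatenate: 000010000000001001000 = 0x10048 (21 bits → U+10048).

U+10048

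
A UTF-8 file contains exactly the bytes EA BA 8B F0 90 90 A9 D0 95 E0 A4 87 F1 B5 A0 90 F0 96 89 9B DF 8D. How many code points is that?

7

Byte at offset 0: 0xEA = 11101010 → 3-byte char (#1). Advance 3.
Byte at offset 3: 0xF0 = 11110000 → 4-byte char (#2). Advance 4.
Byte at offset 7: 0xD0 = 11010000 → 2-byte char (#3). Advance 2.
Byte at offset 9: 0xE0 = 11100000 → 3-byte char (#4). Advance 3.
Byte at offset 12: 0xF1 = 11110001 → 4-byte char (#5). Advance 4.
Byte at offset 16: 0xF0 = 11110000 → 4-byte char (#6). Advance 4.
Byte at offset 20: 0xDF = 11011111 → 2-byte char (#7). Advance 2.
Reached end at offset 22 after 7 code points.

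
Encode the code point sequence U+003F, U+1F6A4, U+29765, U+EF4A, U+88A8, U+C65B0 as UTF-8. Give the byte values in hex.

U+003F: 1-byte form → 3F.
U+1F6A4: 4-byte form → F0 9F 9A A4.
U+29765: 4-byte form → F0 A9 9D A5.
U+EF4A: 3-byte form → EE BD 8A.
U+88A8: 3-byte form → E8 A2 A8.
U+C65B0: 4-byte form → F3 86 96 B0.
Concatenated (19 bytes): 3F F0 9F 9A A4 F0 A9 9D A5 EE BD 8A E8 A2 A8 F3 86 96 B0.

3F F0 9F 9A A4 F0 A9 9D A5 EE BD 8A E8 A2 A8 F3 86 96 B0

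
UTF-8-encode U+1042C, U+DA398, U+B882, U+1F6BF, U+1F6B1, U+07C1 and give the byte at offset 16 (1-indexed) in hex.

1-indexed offset 16 is 0-indexed offset 15.
U+1042C → 4-byte form F0 90 90 AC at offsets 0–3.
U+DA398 → 4-byte form F3 9A 8E 98 at offsets 4–7.
U+B882 → 3-byte form EB A2 82 at offsets 8–10.
U+1F6BF → 4-byte form F0 9F 9A BF at offsets 11–14.
U+1F6B1 → 4-byte form F0 9F 9A B1 at offsets 15–18.
Offset 15 falls in char 5's range; it's byte 1 of F0 9F 9A B1 = 0xF0.

0xF0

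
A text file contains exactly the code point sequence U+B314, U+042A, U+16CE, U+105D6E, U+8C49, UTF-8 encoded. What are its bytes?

U+B314: 3-byte form → EB 8C 94.
U+042A: 2-byte form → D0 AA.
U+16CE: 3-byte form → E1 9B 8E.
U+105D6E: 4-byte form → F4 85 B5 AE.
U+8C49: 3-byte form → E8 B1 89.
Concatenated (15 bytes): EB 8C 94 D0 AA E1 9B 8E F4 85 B5 AE E8 B1 89.

EB 8C 94 D0 AA E1 9B 8E F4 85 B5 AE E8 B1 89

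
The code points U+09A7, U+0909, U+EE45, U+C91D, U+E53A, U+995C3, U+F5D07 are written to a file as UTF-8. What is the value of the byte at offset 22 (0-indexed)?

0x87

U+09A7 → 3-byte form E0 A6 A7 at offsets 0–2.
U+0909 → 3-byte form E0 A4 89 at offsets 3–5.
U+EE45 → 3-byte form EE B9 85 at offsets 6–8.
U+C91D → 3-byte form EC A4 9D at offsets 9–11.
U+E53A → 3-byte form EE 94 BA at offsets 12–14.
U+995C3 → 4-byte form F2 99 97 83 at offsets 15–18.
U+F5D07 → 4-byte form F3 B5 B4 87 at offsets 19–22.
Offset 22 falls in char 7's range; it's byte 4 of F3 B5 B4 87 = 0x87.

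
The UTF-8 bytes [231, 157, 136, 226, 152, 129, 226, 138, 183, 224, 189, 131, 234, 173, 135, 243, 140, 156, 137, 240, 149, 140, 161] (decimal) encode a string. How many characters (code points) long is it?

Byte at offset 0: 0xE7 = 11100111 → 3-byte char (#1). Advance 3.
Byte at offset 3: 0xE2 = 11100010 → 3-byte char (#2). Advance 3.
Byte at offset 6: 0xE2 = 11100010 → 3-byte char (#3). Advance 3.
Byte at offset 9: 0xE0 = 11100000 → 3-byte char (#4). Advance 3.
Byte at offset 12: 0xEA = 11101010 → 3-byte char (#5). Advance 3.
Byte at offset 15: 0xF3 = 11110011 → 4-byte char (#6). Advance 4.
Byte at offset 19: 0xF0 = 11110000 → 4-byte char (#7). Advance 4.
Reached end at offset 23 after 7 code points.

7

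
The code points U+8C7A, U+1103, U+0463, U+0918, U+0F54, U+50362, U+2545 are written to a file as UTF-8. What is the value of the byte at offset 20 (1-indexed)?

1-indexed offset 20 is 0-indexed offset 19.
U+8C7A → 3-byte form E8 B1 BA at offsets 0–2.
U+1103 → 3-byte form E1 84 83 at offsets 3–5.
U+0463 → 2-byte form D1 A3 at offsets 6–7.
U+0918 → 3-byte form E0 A4 98 at offsets 8–10.
U+0F54 → 3-byte form E0 BD 94 at offsets 11–13.
U+50362 → 4-byte form F1 90 8D A2 at offsets 14–17.
U+2545 → 3-byte form E2 95 85 at offsets 18–20.
Offset 19 falls in char 7's range; it's byte 2 of E2 95 85 = 0x95.

0x95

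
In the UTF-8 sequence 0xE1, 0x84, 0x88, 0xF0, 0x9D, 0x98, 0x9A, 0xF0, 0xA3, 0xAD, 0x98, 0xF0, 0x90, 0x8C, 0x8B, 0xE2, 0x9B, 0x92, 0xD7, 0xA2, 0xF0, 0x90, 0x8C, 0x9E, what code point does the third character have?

Offset 0: leading byte 0xE1 = 11100001 → 3-byte char #1 = E1 84 88.
Offset 3: leading byte 0xF0 = 11110000 → 4-byte char #2 = F0 9D 98 9A.
Offset 7: leading byte 0xF0 = 11110000 → 4-byte char #3 = F0 A3 AD 98.
Leading byte 0xF0 = 11110000 matches 11110xxx → 4-byte sequence.
Byte 1: 0xF0 = 11110000, payload 000 (3 bits).
Byte 2: 0xA3 = 10100011 (10xxxxxx ✓), payload 100011.
Byte 3: 0xAD = 10101101 (10xxxxxx ✓), payload 101101.
Byte 4: 0x98 = 10011000 (10xxxxxx ✓), payload 011000.
Concatenate: 000100011101101011000 = 0x23B58 (21 bits → U+23B58).

U+23B58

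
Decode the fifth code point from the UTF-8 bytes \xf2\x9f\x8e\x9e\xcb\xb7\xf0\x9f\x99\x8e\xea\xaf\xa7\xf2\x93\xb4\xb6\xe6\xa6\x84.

U+93D36

Offset 0: leading byte 0xF2 = 11110010 → 4-byte char #1 = F2 9F 8E 9E.
Offset 4: leading byte 0xCB = 11001011 → 2-byte char #2 = CB B7.
Offset 6: leading byte 0xF0 = 11110000 → 4-byte char #3 = F0 9F 99 8E.
Offset 10: leading byte 0xEA = 11101010 → 3-byte char #4 = EA AF A7.
Offset 13: leading byte 0xF2 = 11110010 → 4-byte char #5 = F2 93 B4 B6.
Leading byte 0xF2 = 11110010 matches 11110xxx → 4-byte sequence.
Byte 1: 0xF2 = 11110010, payload 010 (3 bits).
Byte 2: 0x93 = 10010011 (10xxxxxx ✓), payload 010011.
Byte 3: 0xB4 = 10110100 (10xxxxxx ✓), payload 110100.
Byte 4: 0xB6 = 10110110 (10xxxxxx ✓), payload 110110.
Concatenate: 010010011110100110110 = 0x93D36 (21 bits → U+93D36).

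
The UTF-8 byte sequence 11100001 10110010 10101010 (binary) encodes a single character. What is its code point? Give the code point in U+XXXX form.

U+1CAA

Leading byte 0xE1 = 11100001 matches 1110xxxx → 3-byte sequence.
Byte 1: 0xE1 = 11100001, payload 0001 (4 bits).
Byte 2: 0xB2 = 10110010 (10xxxxxx ✓), payload 110010.
Byte 3: 0xAA = 10101010 (10xxxxxx ✓), payload 101010.
Concatenate: 0001110010101010 = 0x1CAA (16 bits → U+1CAA).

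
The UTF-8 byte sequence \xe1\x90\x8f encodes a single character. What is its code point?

U+140F

Leading byte 0xE1 = 11100001 matches 1110xxxx → 3-byte sequence.
Byte 1: 0xE1 = 11100001, payload 0001 (4 bits).
Byte 2: 0x90 = 10010000 (10xxxxxx ✓), payload 010000.
Byte 3: 0x8F = 10001111 (10xxxxxx ✓), payload 001111.
Concatenate: 0001010000001111 = 0x140F (16 bits → U+140F).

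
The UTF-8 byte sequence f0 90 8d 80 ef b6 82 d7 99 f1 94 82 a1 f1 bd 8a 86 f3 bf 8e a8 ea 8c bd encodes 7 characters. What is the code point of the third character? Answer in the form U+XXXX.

Offset 0: leading byte 0xF0 = 11110000 → 4-byte char #1 = F0 90 8D 80.
Offset 4: leading byte 0xEF = 11101111 → 3-byte char #2 = EF B6 82.
Offset 7: leading byte 0xD7 = 11010111 → 2-byte char #3 = D7 99.
Leading byte 0xD7 = 11010111 matches 110xxxxx → 2-byte sequence.
Byte 1: 0xD7 = 11010111, payload 10111 (5 bits).
Byte 2: 0x99 = 10011001 (10xxxxxx ✓), payload 011001.
Concatenate: 10111011001 = 0x5D9 (11 bits → U+05D9).

U+05D9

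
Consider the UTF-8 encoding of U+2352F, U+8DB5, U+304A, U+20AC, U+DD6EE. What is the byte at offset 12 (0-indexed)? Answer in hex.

U+2352F → 4-byte form F0 A3 94 AF at offsets 0–3.
U+8DB5 → 3-byte form E8 B6 B5 at offsets 4–6.
U+304A → 3-byte form E3 81 8A at offsets 7–9.
U+20AC → 3-byte form E2 82 AC at offsets 10–12.
Offset 12 falls in char 4's range; it's byte 3 of E2 82 AC = 0xAC.

0xAC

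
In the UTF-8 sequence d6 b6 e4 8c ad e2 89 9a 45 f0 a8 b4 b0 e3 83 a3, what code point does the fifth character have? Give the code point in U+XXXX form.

U+28D30

Offset 0: leading byte 0xD6 = 11010110 → 2-byte char #1 = D6 B6.
Offset 2: leading byte 0xE4 = 11100100 → 3-byte char #2 = E4 8C AD.
Offset 5: leading byte 0xE2 = 11100010 → 3-byte char #3 = E2 89 9A.
Offset 8: leading byte 0x45 = 01000101 → 1-byte char #4 = 45.
Offset 9: leading byte 0xF0 = 11110000 → 4-byte char #5 = F0 A8 B4 B0.
Leading byte 0xF0 = 11110000 matches 11110xxx → 4-byte sequence.
Byte 1: 0xF0 = 11110000, payload 000 (3 bits).
Byte 2: 0xA8 = 10101000 (10xxxxxx ✓), payload 101000.
Byte 3: 0xB4 = 10110100 (10xxxxxx ✓), payload 110100.
Byte 4: 0xB0 = 10110000 (10xxxxxx ✓), payload 110000.
Concatenate: 000101000110100110000 = 0x28D30 (21 bits → U+28D30).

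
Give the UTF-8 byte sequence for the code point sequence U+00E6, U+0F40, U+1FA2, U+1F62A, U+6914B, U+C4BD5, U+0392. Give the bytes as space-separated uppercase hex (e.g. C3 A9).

U+00E6: 2-byte form → C3 A6.
U+0F40: 3-byte form → E0 BD 80.
U+1FA2: 3-byte form → E1 BE A2.
U+1F62A: 4-byte form → F0 9F 98 AA.
U+6914B: 4-byte form → F1 A9 85 8B.
U+C4BD5: 4-byte form → F3 84 AF 95.
U+0392: 2-byte form → CE 92.
Concatenated (22 bytes): C3 A6 E0 BD 80 E1 BE A2 F0 9F 98 AA F1 A9 85 8B F3 84 AF 95 CE 92.

C3 A6 E0 BD 80 E1 BE A2 F0 9F 98 AA F1 A9 85 8B F3 84 AF 95 CE 92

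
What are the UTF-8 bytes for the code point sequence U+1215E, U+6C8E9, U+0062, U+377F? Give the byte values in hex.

F0 92 85 9E F1 AC A3 A9 62 E3 9D BF

U+1215E: 4-byte form → F0 92 85 9E.
U+6C8E9: 4-byte form → F1 AC A3 A9.
U+0062: 1-byte form → 62.
U+377F: 3-byte form → E3 9D BF.
Concatenated (12 bytes): F0 92 85 9E F1 AC A3 A9 62 E3 9D BF.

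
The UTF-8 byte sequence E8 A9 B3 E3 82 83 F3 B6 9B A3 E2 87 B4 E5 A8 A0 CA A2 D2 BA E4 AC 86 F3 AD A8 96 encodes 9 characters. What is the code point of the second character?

U+3083

Offset 0: leading byte 0xE8 = 11101000 → 3-byte char #1 = E8 A9 B3.
Offset 3: leading byte 0xE3 = 11100011 → 3-byte char #2 = E3 82 83.
Leading byte 0xE3 = 11100011 matches 1110xxxx → 3-byte sequence.
Byte 1: 0xE3 = 11100011, payload 0011 (4 bits).
Byte 2: 0x82 = 10000010 (10xxxxxx ✓), payload 000010.
Byte 3: 0x83 = 10000011 (10xxxxxx ✓), payload 000011.
Concatenate: 0011000010000011 = 0x3083 (16 bits → U+3083).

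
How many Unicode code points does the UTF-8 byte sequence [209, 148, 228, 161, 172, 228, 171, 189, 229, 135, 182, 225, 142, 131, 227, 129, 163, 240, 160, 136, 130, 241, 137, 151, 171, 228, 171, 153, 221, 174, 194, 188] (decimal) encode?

11

Byte at offset 0: 0xD1 = 11010001 → 2-byte char (#1). Advance 2.
Byte at offset 2: 0xE4 = 11100100 → 3-byte char (#2). Advance 3.
Byte at offset 5: 0xE4 = 11100100 → 3-byte char (#3). Advance 3.
Byte at offset 8: 0xE5 = 11100101 → 3-byte char (#4). Advance 3.
Byte at offset 11: 0xE1 = 11100001 → 3-byte char (#5). Advance 3.
Byte at offset 14: 0xE3 = 11100011 → 3-byte char (#6). Advance 3.
Byte at offset 17: 0xF0 = 11110000 → 4-byte char (#7). Advance 4.
Byte at offset 21: 0xF1 = 11110001 → 4-byte char (#8). Advance 4.
Byte at offset 25: 0xE4 = 11100100 → 3-byte char (#9). Advance 3.
Byte at offset 28: 0xDD = 11011101 → 2-byte char (#10). Advance 2.
Byte at offset 30: 0xC2 = 11000010 → 2-byte char (#11). Advance 2.
Reached end at offset 32 after 11 code points.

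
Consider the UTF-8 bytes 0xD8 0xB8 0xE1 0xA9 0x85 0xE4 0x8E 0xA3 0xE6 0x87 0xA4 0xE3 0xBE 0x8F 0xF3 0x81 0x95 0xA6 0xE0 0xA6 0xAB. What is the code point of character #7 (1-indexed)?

U+09AB

Offset 0: leading byte 0xD8 = 11011000 → 2-byte char #1 = D8 B8.
Offset 2: leading byte 0xE1 = 11100001 → 3-byte char #2 = E1 A9 85.
Offset 5: leading byte 0xE4 = 11100100 → 3-byte char #3 = E4 8E A3.
Offset 8: leading byte 0xE6 = 11100110 → 3-byte char #4 = E6 87 A4.
Offset 11: leading byte 0xE3 = 11100011 → 3-byte char #5 = E3 BE 8F.
Offset 14: leading byte 0xF3 = 11110011 → 4-byte char #6 = F3 81 95 A6.
Offset 18: leading byte 0xE0 = 11100000 → 3-byte char #7 = E0 A6 AB.
Leading byte 0xE0 = 11100000 matches 1110xxxx → 3-byte sequence.
Byte 1: 0xE0 = 11100000, payload 0000 (4 bits).
Byte 2: 0xA6 = 10100110 (10xxxxxx ✓), payload 100110.
Byte 3: 0xAB = 10101011 (10xxxxxx ✓), payload 101011.
Concatenate: 0000100110101011 = 0x9AB (16 bits → U+09AB).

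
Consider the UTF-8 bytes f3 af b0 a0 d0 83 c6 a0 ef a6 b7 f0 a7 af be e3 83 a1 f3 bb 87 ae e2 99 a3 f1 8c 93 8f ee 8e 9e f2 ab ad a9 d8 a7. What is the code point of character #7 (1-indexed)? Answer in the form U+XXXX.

U+FB1EE

Offset 0: leading byte 0xF3 = 11110011 → 4-byte char #1 = F3 AF B0 A0.
Offset 4: leading byte 0xD0 = 11010000 → 2-byte char #2 = D0 83.
Offset 6: leading byte 0xC6 = 11000110 → 2-byte char #3 = C6 A0.
Offset 8: leading byte 0xEF = 11101111 → 3-byte char #4 = EF A6 B7.
Offset 11: leading byte 0xF0 = 11110000 → 4-byte char #5 = F0 A7 AF BE.
Offset 15: leading byte 0xE3 = 11100011 → 3-byte char #6 = E3 83 A1.
Offset 18: leading byte 0xF3 = 11110011 → 4-byte char #7 = F3 BB 87 AE.
Leading byte 0xF3 = 11110011 matches 11110xxx → 4-byte sequence.
Byte 1: 0xF3 = 11110011, payload 011 (3 bits).
Byte 2: 0xBB = 10111011 (10xxxxxx ✓), payload 111011.
Byte 3: 0x87 = 10000111 (10xxxxxx ✓), payload 000111.
Byte 4: 0xAE = 10101110 (10xxxxxx ✓), payload 101110.
Concatenate: 011111011000111101110 = 0xFB1EE (21 bits → U+FB1EE).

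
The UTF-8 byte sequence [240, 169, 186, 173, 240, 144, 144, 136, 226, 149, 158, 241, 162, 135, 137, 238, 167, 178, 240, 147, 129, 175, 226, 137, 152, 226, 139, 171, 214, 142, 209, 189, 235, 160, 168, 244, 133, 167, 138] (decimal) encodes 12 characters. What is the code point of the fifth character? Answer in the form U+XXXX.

U+E9F2

Offset 0: leading byte 0xF0 = 11110000 → 4-byte char #1 = F0 A9 BA AD.
Offset 4: leading byte 0xF0 = 11110000 → 4-byte char #2 = F0 90 90 88.
Offset 8: leading byte 0xE2 = 11100010 → 3-byte char #3 = E2 95 9E.
Offset 11: leading byte 0xF1 = 11110001 → 4-byte char #4 = F1 A2 87 89.
Offset 15: leading byte 0xEE = 11101110 → 3-byte char #5 = EE A7 B2.
Leading byte 0xEE = 11101110 matches 1110xxxx → 3-byte sequence.
Byte 1: 0xEE = 11101110, payload 1110 (4 bits).
Byte 2: 0xA7 = 10100111 (10xxxxxx ✓), payload 100111.
Byte 3: 0xB2 = 10110010 (10xxxxxx ✓), payload 110010.
Concatenate: 1110100111110010 = 0xE9F2 (16 bits → U+E9F2).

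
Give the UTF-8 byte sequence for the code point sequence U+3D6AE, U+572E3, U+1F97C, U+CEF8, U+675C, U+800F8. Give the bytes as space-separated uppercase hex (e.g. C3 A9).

U+3D6AE: 4-byte form → F0 BD 9A AE.
U+572E3: 4-byte form → F1 97 8B A3.
U+1F97C: 4-byte form → F0 9F A5 BC.
U+CEF8: 3-byte form → EC BB B8.
U+675C: 3-byte form → E6 9D 9C.
U+800F8: 4-byte form → F2 80 83 B8.
Concatenated (22 bytes): F0 BD 9A AE F1 97 8B A3 F0 9F A5 BC EC BB B8 E6 9D 9C F2 80 83 B8.

F0 BD 9A AE F1 97 8B A3 F0 9F A5 BC EC BB B8 E6 9D 9C F2 80 83 B8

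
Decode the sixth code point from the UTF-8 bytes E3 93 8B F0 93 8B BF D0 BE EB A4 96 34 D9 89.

U+0649

Offset 0: leading byte 0xE3 = 11100011 → 3-byte char #1 = E3 93 8B.
Offset 3: leading byte 0xF0 = 11110000 → 4-byte char #2 = F0 93 8B BF.
Offset 7: leading byte 0xD0 = 11010000 → 2-byte char #3 = D0 BE.
Offset 9: leading byte 0xEB = 11101011 → 3-byte char #4 = EB A4 96.
Offset 12: leading byte 0x34 = 00110100 → 1-byte char #5 = 34.
Offset 13: leading byte 0xD9 = 11011001 → 2-byte char #6 = D9 89.
Leading byte 0xD9 = 11011001 matches 110xxxxx → 2-byte sequence.
Byte 1: 0xD9 = 11011001, payload 11001 (5 bits).
Byte 2: 0x89 = 10001001 (10xxxxxx ✓), payload 001001.
Concatenate: 11001001001 = 0x649 (11 bits → U+0649).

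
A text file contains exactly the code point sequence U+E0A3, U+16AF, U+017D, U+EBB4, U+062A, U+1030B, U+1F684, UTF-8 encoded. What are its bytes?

EE 82 A3 E1 9A AF C5 BD EE AE B4 D8 AA F0 90 8C 8B F0 9F 9A 84

U+E0A3: 3-byte form → EE 82 A3.
U+16AF: 3-byte form → E1 9A AF.
U+017D: 2-byte form → C5 BD.
U+EBB4: 3-byte form → EE AE B4.
U+062A: 2-byte form → D8 AA.
U+1030B: 4-byte form → F0 90 8C 8B.
U+1F684: 4-byte form → F0 9F 9A 84.
Concatenated (21 bytes): EE 82 A3 E1 9A AF C5 BD EE AE B4 D8 AA F0 90 8C 8B F0 9F 9A 84.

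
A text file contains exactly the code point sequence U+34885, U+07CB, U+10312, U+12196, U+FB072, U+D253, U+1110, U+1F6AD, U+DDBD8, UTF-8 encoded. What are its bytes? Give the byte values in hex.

U+34885: 4-byte form → F0 B4 A2 85.
U+07CB: 2-byte form → DF 8B.
U+10312: 4-byte form → F0 90 8C 92.
U+12196: 4-byte form → F0 92 86 96.
U+FB072: 4-byte form → F3 BB 81 B2.
U+D253: 3-byte form → ED 89 93.
U+1110: 3-byte form → E1 84 90.
U+1F6AD: 4-byte form → F0 9F 9A AD.
U+DDBD8: 4-byte form → F3 9D AF 98.
Concatenated (32 bytes): F0 B4 A2 85 DF 8B F0 90 8C 92 F0 92 86 96 F3 BB 81 B2 ED 89 93 E1 84 90 F0 9F 9A AD F3 9D AF 98.

F0 B4 A2 85 DF 8B F0 90 8C 92 F0 92 86 96 F3 BB 81 B2 ED 89 93 E1 84 90 F0 9F 9A AD F3 9D AF 98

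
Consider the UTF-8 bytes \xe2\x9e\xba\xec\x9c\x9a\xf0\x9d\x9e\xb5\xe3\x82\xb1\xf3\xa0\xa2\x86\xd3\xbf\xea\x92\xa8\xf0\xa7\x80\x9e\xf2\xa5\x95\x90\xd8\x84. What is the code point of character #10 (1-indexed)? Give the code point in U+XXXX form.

U+0604

Offset 0: leading byte 0xE2 = 11100010 → 3-byte char #1 = E2 9E BA.
Offset 3: leading byte 0xEC = 11101100 → 3-byte char #2 = EC 9C 9A.
Offset 6: leading byte 0xF0 = 11110000 → 4-byte char #3 = F0 9D 9E B5.
Offset 10: leading byte 0xE3 = 11100011 → 3-byte char #4 = E3 82 B1.
Offset 13: leading byte 0xF3 = 11110011 → 4-byte char #5 = F3 A0 A2 86.
Offset 17: leading byte 0xD3 = 11010011 → 2-byte char #6 = D3 BF.
Offset 19: leading byte 0xEA = 11101010 → 3-byte char #7 = EA 92 A8.
Offset 22: leading byte 0xF0 = 11110000 → 4-byte char #8 = F0 A7 80 9E.
Offset 26: leading byte 0xF2 = 11110010 → 4-byte char #9 = F2 A5 95 90.
Offset 30: leading byte 0xD8 = 11011000 → 2-byte char #10 = D8 84.
Leading byte 0xD8 = 11011000 matches 110xxxxx → 2-byte sequence.
Byte 1: 0xD8 = 11011000, payload 11000 (5 bits).
Byte 2: 0x84 = 10000100 (10xxxxxx ✓), payload 000100.
Concatenate: 11000000100 = 0x604 (11 bits → U+0604).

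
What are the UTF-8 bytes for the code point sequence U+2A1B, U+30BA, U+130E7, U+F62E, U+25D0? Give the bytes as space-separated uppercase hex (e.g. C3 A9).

E2 A8 9B E3 82 BA F0 93 83 A7 EF 98 AE E2 97 90

U+2A1B: 3-byte form → E2 A8 9B.
U+30BA: 3-byte form → E3 82 BA.
U+130E7: 4-byte form → F0 93 83 A7.
U+F62E: 3-byte form → EF 98 AE.
U+25D0: 3-byte form → E2 97 90.
Concatenated (16 bytes): E2 A8 9B E3 82 BA F0 93 83 A7 EF 98 AE E2 97 90.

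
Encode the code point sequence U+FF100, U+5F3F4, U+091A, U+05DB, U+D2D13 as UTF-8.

U+FF100: 4-byte form → F3 BF 84 80.
U+5F3F4: 4-byte form → F1 9F 8F B4.
U+091A: 3-byte form → E0 A4 9A.
U+05DB: 2-byte form → D7 9B.
U+D2D13: 4-byte form → F3 92 B4 93.
Concatenated (17 bytes): F3 BF 84 80 F1 9F 8F B4 E0 A4 9A D7 9B F3 92 B4 93.

F3 BF 84 80 F1 9F 8F B4 E0 A4 9A D7 9B F3 92 B4 93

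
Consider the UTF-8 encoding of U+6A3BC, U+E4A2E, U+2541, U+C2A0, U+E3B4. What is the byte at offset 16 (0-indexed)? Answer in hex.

0xB4

U+6A3BC → 4-byte form F1 AA 8E BC at offsets 0–3.
U+E4A2E → 4-byte form F3 A4 A8 AE at offsets 4–7.
U+2541 → 3-byte form E2 95 81 at offsets 8–10.
U+C2A0 → 3-byte form EC 8A A0 at offsets 11–13.
U+E3B4 → 3-byte form EE 8E B4 at offsets 14–16.
Offset 16 falls in char 5's range; it's byte 3 of EE 8E B4 = 0xB4.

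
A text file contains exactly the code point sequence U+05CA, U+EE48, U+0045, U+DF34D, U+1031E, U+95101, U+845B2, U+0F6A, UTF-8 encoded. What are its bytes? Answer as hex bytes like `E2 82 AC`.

U+05CA: 2-byte form → D7 8A.
U+EE48: 3-byte form → EE B9 88.
U+0045: 1-byte form → 45.
U+DF34D: 4-byte form → F3 9F 8D 8D.
U+1031E: 4-byte form → F0 90 8C 9E.
U+95101: 4-byte form → F2 95 84 81.
U+845B2: 4-byte form → F2 84 96 B2.
U+0F6A: 3-byte form → E0 BD AA.
Concatenated (25 bytes): D7 8A EE B9 88 45 F3 9F 8D 8D F0 90 8C 9E F2 95 84 81 F2 84 96 B2 E0 BD AA.

D7 8A EE B9 88 45 F3 9F 8D 8D F0 90 8C 9E F2 95 84 81 F2 84 96 B2 E0 BD AA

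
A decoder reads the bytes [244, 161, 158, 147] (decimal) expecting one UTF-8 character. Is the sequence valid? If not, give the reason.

invalid (encodes a value above U+10FFFF)

Leading byte 0xF4 = 11110100 → 4-byte form.
Payload = 0x121793, which exceeds U+10FFFF, the maximum Unicode code point. (Leading bytes F5–FF, or F4 followed by ≥ 0x90, are invalid.)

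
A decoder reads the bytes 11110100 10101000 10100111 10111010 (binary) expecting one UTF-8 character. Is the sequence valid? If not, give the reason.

Leading byte 0xF4 = 11110100 → 4-byte form.
Payload = 0x1289FA, which exceeds U+10FFFF, the maximum Unicode code point. (Leading bytes F5–FF, or F4 followed by ≥ 0x90, are invalid.)

invalid (encodes a value above U+10FFFF)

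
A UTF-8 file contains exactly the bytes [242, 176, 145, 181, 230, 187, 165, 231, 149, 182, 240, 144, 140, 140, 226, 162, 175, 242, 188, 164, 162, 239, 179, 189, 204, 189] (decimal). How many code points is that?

8

Byte at offset 0: 0xF2 = 11110010 → 4-byte char (#1). Advance 4.
Byte at offset 4: 0xE6 = 11100110 → 3-byte char (#2). Advance 3.
Byte at offset 7: 0xE7 = 11100111 → 3-byte char (#3). Advance 3.
Byte at offset 10: 0xF0 = 11110000 → 4-byte char (#4). Advance 4.
Byte at offset 14: 0xE2 = 11100010 → 3-byte char (#5). Advance 3.
Byte at offset 17: 0xF2 = 11110010 → 4-byte char (#6). Advance 4.
Byte at offset 21: 0xEF = 11101111 → 3-byte char (#7). Advance 3.
Byte at offset 24: 0xCC = 11001100 → 2-byte char (#8). Advance 2.
Reached end at offset 26 after 8 code points.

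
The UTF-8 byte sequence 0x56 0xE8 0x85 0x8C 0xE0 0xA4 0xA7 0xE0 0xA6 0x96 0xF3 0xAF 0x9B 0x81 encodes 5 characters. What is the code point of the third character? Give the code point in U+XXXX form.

U+0927

Offset 0: leading byte 0x56 = 01010110 → 1-byte char #1 = 56.
Offset 1: leading byte 0xE8 = 11101000 → 3-byte char #2 = E8 85 8C.
Offset 4: leading byte 0xE0 = 11100000 → 3-byte char #3 = E0 A4 A7.
Leading byte 0xE0 = 11100000 matches 1110xxxx → 3-byte sequence.
Byte 1: 0xE0 = 11100000, payload 0000 (4 bits).
Byte 2: 0xA4 = 10100100 (10xxxxxx ✓), payload 100100.
Byte 3: 0xA7 = 10100111 (10xxxxxx ✓), payload 100111.
Concatenate: 0000100100100111 = 0x927 (16 bits → U+0927).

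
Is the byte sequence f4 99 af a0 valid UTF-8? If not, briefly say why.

invalid (encodes a value above U+10FFFF)

Leading byte 0xF4 = 11110100 → 4-byte form.
Payload = 0x119BE0, which exceeds U+10FFFF, the maximum Unicode code point. (Leading bytes F5–FF, or F4 followed by ≥ 0x90, are invalid.)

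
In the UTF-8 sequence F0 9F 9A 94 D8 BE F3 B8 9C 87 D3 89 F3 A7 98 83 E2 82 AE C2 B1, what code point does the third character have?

Offset 0: leading byte 0xF0 = 11110000 → 4-byte char #1 = F0 9F 9A 94.
Offset 4: leading byte 0xD8 = 11011000 → 2-byte char #2 = D8 BE.
Offset 6: leading byte 0xF3 = 11110011 → 4-byte char #3 = F3 B8 9C 87.
Leading byte 0xF3 = 11110011 matches 11110xxx → 4-byte sequence.
Byte 1: 0xF3 = 11110011, payload 011 (3 bits).
Byte 2: 0xB8 = 10111000 (10xxxxxx ✓), payload 111000.
Byte 3: 0x9C = 10011100 (10xxxxxx ✓), payload 011100.
Byte 4: 0x87 = 10000111 (10xxxxxx ✓), payload 000111.
Concatenate: 011111000011100000111 = 0xF8707 (21 bits → U+F8707).

U+F8707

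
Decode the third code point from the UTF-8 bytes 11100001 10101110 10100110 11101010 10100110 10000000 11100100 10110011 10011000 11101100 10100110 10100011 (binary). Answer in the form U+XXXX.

Offset 0: leading byte 0xE1 = 11100001 → 3-byte char #1 = E1 AE A6.
Offset 3: leading byte 0xEA = 11101010 → 3-byte char #2 = EA A6 80.
Offset 6: leading byte 0xE4 = 11100100 → 3-byte char #3 = E4 B3 98.
Leading byte 0xE4 = 11100100 matches 1110xxxx → 3-byte sequence.
Byte 1: 0xE4 = 11100100, payload 0100 (4 bits).
Byte 2: 0xB3 = 10110011 (10xxxxxx ✓), payload 110011.
Byte 3: 0x98 = 10011000 (10xxxxxx ✓), payload 011000.
Concatenate: 0100110011011000 = 0x4CD8 (16 bits → U+4CD8).

U+4CD8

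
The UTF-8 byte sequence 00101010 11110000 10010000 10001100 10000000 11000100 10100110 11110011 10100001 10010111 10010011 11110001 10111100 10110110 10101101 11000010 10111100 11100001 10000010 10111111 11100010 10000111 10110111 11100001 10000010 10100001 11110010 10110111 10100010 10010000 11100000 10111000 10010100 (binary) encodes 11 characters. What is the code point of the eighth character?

U+21F7

Offset 0: leading byte 0x2A = 00101010 → 1-byte char #1 = 2A.
Offset 1: leading byte 0xF0 = 11110000 → 4-byte char #2 = F0 90 8C 80.
Offset 5: leading byte 0xC4 = 11000100 → 2-byte char #3 = C4 A6.
Offset 7: leading byte 0xF3 = 11110011 → 4-byte char #4 = F3 A1 97 93.
Offset 11: leading byte 0xF1 = 11110001 → 4-byte char #5 = F1 BC B6 AD.
Offset 15: leading byte 0xC2 = 11000010 → 2-byte char #6 = C2 BC.
Offset 17: leading byte 0xE1 = 11100001 → 3-byte char #7 = E1 82 BF.
Offset 20: leading byte 0xE2 = 11100010 → 3-byte char #8 = E2 87 B7.
Leading byte 0xE2 = 11100010 matches 1110xxxx → 3-byte sequence.
Byte 1: 0xE2 = 11100010, payload 0010 (4 bits).
Byte 2: 0x87 = 10000111 (10xxxxxx ✓), payload 000111.
Byte 3: 0xB7 = 10110111 (10xxxxxx ✓), payload 110111.
Concatenate: 0010000111110111 = 0x21F7 (16 bits → U+21F7).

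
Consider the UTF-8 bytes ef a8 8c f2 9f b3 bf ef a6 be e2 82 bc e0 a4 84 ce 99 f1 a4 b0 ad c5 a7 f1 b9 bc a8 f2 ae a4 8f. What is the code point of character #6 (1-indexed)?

Offset 0: leading byte 0xEF = 11101111 → 3-byte char #1 = EF A8 8C.
Offset 3: leading byte 0xF2 = 11110010 → 4-byte char #2 = F2 9F B3 BF.
Offset 7: leading byte 0xEF = 11101111 → 3-byte char #3 = EF A6 BE.
Offset 10: leading byte 0xE2 = 11100010 → 3-byte char #4 = E2 82 BC.
Offset 13: leading byte 0xE0 = 11100000 → 3-byte char #5 = E0 A4 84.
Offset 16: leading byte 0xCE = 11001110 → 2-byte char #6 = CE 99.
Leading byte 0xCE = 11001110 matches 110xxxxx → 2-byte sequence.
Byte 1: 0xCE = 11001110, payload 01110 (5 bits).
Byte 2: 0x99 = 10011001 (10xxxxxx ✓), payload 011001.
Concatenate: 01110011001 = 0x399 (11 bits → U+0399).

U+0399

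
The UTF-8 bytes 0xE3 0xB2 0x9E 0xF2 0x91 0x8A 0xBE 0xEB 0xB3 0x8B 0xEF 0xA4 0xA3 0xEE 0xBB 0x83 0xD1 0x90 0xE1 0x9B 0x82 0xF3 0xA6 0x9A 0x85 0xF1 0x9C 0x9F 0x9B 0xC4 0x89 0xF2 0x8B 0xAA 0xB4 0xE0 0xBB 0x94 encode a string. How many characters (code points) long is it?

Byte at offset 0: 0xE3 = 11100011 → 3-byte char (#1). Advance 3.
Byte at offset 3: 0xF2 = 11110010 → 4-byte char (#2). Advance 4.
Byte at offset 7: 0xEB = 11101011 → 3-byte char (#3). Advance 3.
Byte at offset 10: 0xEF = 11101111 → 3-byte char (#4). Advance 3.
Byte at offset 13: 0xEE = 11101110 → 3-byte char (#5). Advance 3.
Byte at offset 16: 0xD1 = 11010001 → 2-byte char (#6). Advance 2.
Byte at offset 18: 0xE1 = 11100001 → 3-byte char (#7). Advance 3.
Byte at offset 21: 0xF3 = 11110011 → 4-byte char (#8). Advance 4.
Byte at offset 25: 0xF1 = 11110001 → 4-byte char (#9). Advance 4.
Byte at offset 29: 0xC4 = 11000100 → 2-byte char (#10). Advance 2.
Byte at offset 31: 0xF2 = 11110010 → 4-byte char (#11). Advance 4.
Byte at offset 35: 0xE0 = 11100000 → 3-byte char (#12). Advance 3.
Reached end at offset 38 after 12 code points.

12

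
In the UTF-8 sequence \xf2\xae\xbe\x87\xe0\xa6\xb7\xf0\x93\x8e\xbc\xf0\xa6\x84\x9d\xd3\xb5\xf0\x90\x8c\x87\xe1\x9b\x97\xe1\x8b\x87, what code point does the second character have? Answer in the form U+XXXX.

U+09B7

Offset 0: leading byte 0xF2 = 11110010 → 4-byte char #1 = F2 AE BE 87.
Offset 4: leading byte 0xE0 = 11100000 → 3-byte char #2 = E0 A6 B7.
Leading byte 0xE0 = 11100000 matches 1110xxxx → 3-byte sequence.
Byte 1: 0xE0 = 11100000, payload 0000 (4 bits).
Byte 2: 0xA6 = 10100110 (10xxxxxx ✓), payload 100110.
Byte 3: 0xB7 = 10110111 (10xxxxxx ✓), payload 110111.
Concatenate: 0000100110110111 = 0x9B7 (16 bits → U+09B7).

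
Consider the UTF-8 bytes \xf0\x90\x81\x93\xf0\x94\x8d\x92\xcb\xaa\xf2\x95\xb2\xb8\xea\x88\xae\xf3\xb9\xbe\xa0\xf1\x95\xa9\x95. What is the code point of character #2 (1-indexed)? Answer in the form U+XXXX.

U+14352

Offset 0: leading byte 0xF0 = 11110000 → 4-byte char #1 = F0 90 81 93.
Offset 4: leading byte 0xF0 = 11110000 → 4-byte char #2 = F0 94 8D 92.
Leading byte 0xF0 = 11110000 matches 11110xxx → 4-byte sequence.
Byte 1: 0xF0 = 11110000, payload 000 (3 bits).
Byte 2: 0x94 = 10010100 (10xxxxxx ✓), payload 010100.
Byte 3: 0x8D = 10001101 (10xxxxxx ✓), payload 001101.
Byte 4: 0x92 = 10010010 (10xxxxxx ✓), payload 010010.
Concatenate: 000010100001101010010 = 0x14352 (21 bits → U+14352).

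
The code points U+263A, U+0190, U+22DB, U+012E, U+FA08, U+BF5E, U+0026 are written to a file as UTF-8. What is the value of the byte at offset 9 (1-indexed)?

0xC4

1-indexed offset 9 is 0-indexed offset 8.
U+263A → 3-byte form E2 98 BA at offsets 0–2.
U+0190 → 2-byte form C6 90 at offsets 3–4.
U+22DB → 3-byte form E2 8B 9B at offsets 5–7.
U+012E → 2-byte form C4 AE at offsets 8–9.
Offset 8 falls in char 4's range; it's byte 1 of C4 AE = 0xC4.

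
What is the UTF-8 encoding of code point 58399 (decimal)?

EE 90 9F

U+E41F = 0xE41F = 58399 decimal. In range U+0800–U+FFFF → 3-byte form: 1110xxxx 10xxxxxx 10xxxxxx.
Binary (16 bits): 1110010000011111.
Split 4+6+6: 1110 | 010000 | 011111.
Byte 1: 11101110 = 0xEE.
Byte 2: 10010000 = 0x90.
Byte 3: 10011111 = 0x9F.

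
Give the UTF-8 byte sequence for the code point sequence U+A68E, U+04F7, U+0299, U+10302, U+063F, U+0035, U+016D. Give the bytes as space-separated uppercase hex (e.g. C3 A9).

EA 9A 8E D3 B7 CA 99 F0 90 8C 82 D8 BF 35 C5 AD

U+A68E: 3-byte form → EA 9A 8E.
U+04F7: 2-byte form → D3 B7.
U+0299: 2-byte form → CA 99.
U+10302: 4-byte form → F0 90 8C 82.
U+063F: 2-byte form → D8 BF.
U+0035: 1-byte form → 35.
U+016D: 2-byte form → C5 AD.
Concatenated (16 bytes): EA 9A 8E D3 B7 CA 99 F0 90 8C 82 D8 BF 35 C5 AD.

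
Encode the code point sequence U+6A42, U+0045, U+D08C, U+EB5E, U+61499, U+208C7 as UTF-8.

E6 A9 82 45 ED 82 8C EE AD 9E F1 A1 92 99 F0 A0 A3 87

U+6A42: 3-byte form → E6 A9 82.
U+0045: 1-byte form → 45.
U+D08C: 3-byte form → ED 82 8C.
U+EB5E: 3-byte form → EE AD 9E.
U+61499: 4-byte form → F1 A1 92 99.
U+208C7: 4-byte form → F0 A0 A3 87.
Concatenated (18 bytes): E6 A9 82 45 ED 82 8C EE AD 9E F1 A1 92 99 F0 A0 A3 87.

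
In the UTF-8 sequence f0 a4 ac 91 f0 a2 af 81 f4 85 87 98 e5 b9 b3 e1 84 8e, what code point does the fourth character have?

Offset 0: leading byte 0xF0 = 11110000 → 4-byte char #1 = F0 A4 AC 91.
Offset 4: leading byte 0xF0 = 11110000 → 4-byte char #2 = F0 A2 AF 81.
Offset 8: leading byte 0xF4 = 11110100 → 4-byte char #3 = F4 85 87 98.
Offset 12: leading byte 0xE5 = 11100101 → 3-byte char #4 = E5 B9 B3.
Leading byte 0xE5 = 11100101 matches 1110xxxx → 3-byte sequence.
Byte 1: 0xE5 = 11100101, payload 0101 (4 bits).
Byte 2: 0xB9 = 10111001 (10xxxxxx ✓), payload 111001.
Byte 3: 0xB3 = 10110011 (10xxxxxx ✓), payload 110011.
Concatenate: 0101111001110011 = 0x5E73 (16 bits → U+5E73).

U+5E73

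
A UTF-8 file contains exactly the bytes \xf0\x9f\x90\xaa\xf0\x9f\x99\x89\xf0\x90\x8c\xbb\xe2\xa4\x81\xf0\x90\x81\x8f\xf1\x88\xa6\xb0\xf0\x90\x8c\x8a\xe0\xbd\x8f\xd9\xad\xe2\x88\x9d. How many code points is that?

10

Byte at offset 0: 0xF0 = 11110000 → 4-byte char (#1). Advance 4.
Byte at offset 4: 0xF0 = 11110000 → 4-byte char (#2). Advance 4.
Byte at offset 8: 0xF0 = 11110000 → 4-byte char (#3). Advance 4.
Byte at offset 12: 0xE2 = 11100010 → 3-byte char (#4). Advance 3.
Byte at offset 15: 0xF0 = 11110000 → 4-byte char (#5). Advance 4.
Byte at offset 19: 0xF1 = 11110001 → 4-byte char (#6). Advance 4.
Byte at offset 23: 0xF0 = 11110000 → 4-byte char (#7). Advance 4.
Byte at offset 27: 0xE0 = 11100000 → 3-byte char (#8). Advance 3.
Byte at offset 30: 0xD9 = 11011001 → 2-byte char (#9). Advance 2.
Byte at offset 32: 0xE2 = 11100010 → 3-byte char (#10). Advance 3.
Reached end at offset 35 after 10 code points.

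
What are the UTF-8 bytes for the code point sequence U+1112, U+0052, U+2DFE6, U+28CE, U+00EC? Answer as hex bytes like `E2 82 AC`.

U+1112: 3-byte form → E1 84 92.
U+0052: 1-byte form → 52.
U+2DFE6: 4-byte form → F0 AD BF A6.
U+28CE: 3-byte form → E2 A3 8E.
U+00EC: 2-byte form → C3 AC.
Concatenated (13 bytes): E1 84 92 52 F0 AD BF A6 E2 A3 8E C3 AC.

E1 84 92 52 F0 AD BF A6 E2 A3 8E C3 AC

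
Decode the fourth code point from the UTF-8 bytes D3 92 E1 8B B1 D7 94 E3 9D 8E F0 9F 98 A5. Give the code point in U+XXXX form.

U+374E

Offset 0: leading byte 0xD3 = 11010011 → 2-byte char #1 = D3 92.
Offset 2: leading byte 0xE1 = 11100001 → 3-byte char #2 = E1 8B B1.
Offset 5: leading byte 0xD7 = 11010111 → 2-byte char #3 = D7 94.
Offset 7: leading byte 0xE3 = 11100011 → 3-byte char #4 = E3 9D 8E.
Leading byte 0xE3 = 11100011 matches 1110xxxx → 3-byte sequence.
Byte 1: 0xE3 = 11100011, payload 0011 (4 bits).
Byte 2: 0x9D = 10011101 (10xxxxxx ✓), payload 011101.
Byte 3: 0x8E = 10001110 (10xxxxxx ✓), payload 001110.
Concatenate: 0011011101001110 = 0x374E (16 bits → U+374E).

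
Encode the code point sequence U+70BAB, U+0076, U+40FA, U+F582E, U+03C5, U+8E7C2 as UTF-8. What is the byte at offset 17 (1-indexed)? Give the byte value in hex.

1-indexed offset 17 is 0-indexed offset 16.
U+70BAB → 4-byte form F1 B0 AE AB at offsets 0–3.
U+0076 → 1-byte form 76 at offsets 4–4.
U+40FA → 3-byte form E4 83 BA at offsets 5–7.
U+F582E → 4-byte form F3 B5 A0 AE at offsets 8–11.
U+03C5 → 2-byte form CF 85 at offsets 12–13.
U+8E7C2 → 4-byte form F2 8E 9F 82 at offsets 14–17.
Offset 16 falls in char 6's range; it's byte 3 of F2 8E 9F 82 = 0x9F.

0x9F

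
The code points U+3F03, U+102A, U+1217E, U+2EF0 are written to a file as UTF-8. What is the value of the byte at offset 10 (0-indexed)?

U+3F03 → 3-byte form E3 BC 83 at offsets 0–2.
U+102A → 3-byte form E1 80 AA at offsets 3–5.
U+1217E → 4-byte form F0 92 85 BE at offsets 6–9.
U+2EF0 → 3-byte form E2 BB B0 at offsets 10–12.
Offset 10 falls in char 4's range; it's byte 1 of E2 BB B0 = 0xE2.

0xE2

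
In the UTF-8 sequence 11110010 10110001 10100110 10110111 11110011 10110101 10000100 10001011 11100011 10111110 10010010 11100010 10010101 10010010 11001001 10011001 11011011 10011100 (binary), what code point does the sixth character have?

U+06DC

Offset 0: leading byte 0xF2 = 11110010 → 4-byte char #1 = F2 B1 A6 B7.
Offset 4: leading byte 0xF3 = 11110011 → 4-byte char #2 = F3 B5 84 8B.
Offset 8: leading byte 0xE3 = 11100011 → 3-byte char #3 = E3 BE 92.
Offset 11: leading byte 0xE2 = 11100010 → 3-byte char #4 = E2 95 92.
Offset 14: leading byte 0xC9 = 11001001 → 2-byte char #5 = C9 99.
Offset 16: leading byte 0xDB = 11011011 → 2-byte char #6 = DB 9C.
Leading byte 0xDB = 11011011 matches 110xxxxx → 2-byte sequence.
Byte 1: 0xDB = 11011011, payload 11011 (5 bits).
Byte 2: 0x9C = 10011100 (10xxxxxx ✓), payload 011100.
Concatenate: 11011011100 = 0x6DC (11 bits → U+06DC).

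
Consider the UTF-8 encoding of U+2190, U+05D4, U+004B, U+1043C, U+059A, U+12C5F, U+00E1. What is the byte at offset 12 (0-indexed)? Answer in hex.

U+2190 → 3-byte form E2 86 90 at offsets 0–2.
U+05D4 → 2-byte form D7 94 at offsets 3–4.
U+004B → 1-byte form 4B at offsets 5–5.
U+1043C → 4-byte form F0 90 90 BC at offsets 6–9.
U+059A → 2-byte form D6 9A at offsets 10–11.
U+12C5F → 4-byte form F0 92 B1 9F at offsets 12–15.
Offset 12 falls in char 6's range; it's byte 1 of F0 92 B1 9F = 0xF0.

0xF0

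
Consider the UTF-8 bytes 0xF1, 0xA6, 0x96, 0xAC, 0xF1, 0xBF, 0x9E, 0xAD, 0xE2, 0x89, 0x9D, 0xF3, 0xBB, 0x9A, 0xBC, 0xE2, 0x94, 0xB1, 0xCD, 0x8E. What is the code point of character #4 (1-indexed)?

U+FB6BC

Offset 0: leading byte 0xF1 = 11110001 → 4-byte char #1 = F1 A6 96 AC.
Offset 4: leading byte 0xF1 = 11110001 → 4-byte char #2 = F1 BF 9E AD.
Offset 8: leading byte 0xE2 = 11100010 → 3-byte char #3 = E2 89 9D.
Offset 11: leading byte 0xF3 = 11110011 → 4-byte char #4 = F3 BB 9A BC.
Leading byte 0xF3 = 11110011 matches 11110xxx → 4-byte sequence.
Byte 1: 0xF3 = 11110011, payload 011 (3 bits).
Byte 2: 0xBB = 10111011 (10xxxxxx ✓), payload 111011.
Byte 3: 0x9A = 10011010 (10xxxxxx ✓), payload 011010.
Byte 4: 0xBC = 10111100 (10xxxxxx ✓), payload 111100.
Concatenate: 011111011011010111100 = 0xFB6BC (21 bits → U+FB6BC).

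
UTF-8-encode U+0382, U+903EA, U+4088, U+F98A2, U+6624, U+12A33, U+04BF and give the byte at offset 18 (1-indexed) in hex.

1-indexed offset 18 is 0-indexed offset 17.
U+0382 → 2-byte form CE 82 at offsets 0–1.
U+903EA → 4-byte form F2 90 8F AA at offsets 2–5.
U+4088 → 3-byte form E4 82 88 at offsets 6–8.
U+F98A2 → 4-byte form F3 B9 A2 A2 at offsets 9–12.
U+6624 → 3-byte form E6 98 A4 at offsets 13–15.
U+12A33 → 4-byte form F0 92 A8 B3 at offsets 16–19.
Offset 17 falls in char 6's range; it's byte 2 of F0 92 A8 B3 = 0x92.

0x92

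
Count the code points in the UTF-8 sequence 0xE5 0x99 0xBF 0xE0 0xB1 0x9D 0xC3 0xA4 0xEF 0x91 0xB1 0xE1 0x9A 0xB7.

Byte at offset 0: 0xE5 = 11100101 → 3-byte char (#1). Advance 3.
Byte at offset 3: 0xE0 = 11100000 → 3-byte char (#2). Advance 3.
Byte at offset 6: 0xC3 = 11000011 → 2-byte char (#3). Advance 2.
Byte at offset 8: 0xEF = 11101111 → 3-byte char (#4). Advance 3.
Byte at offset 11: 0xE1 = 11100001 → 3-byte char (#5). Advance 3.
Reached end at offset 14 after 5 code points.

5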